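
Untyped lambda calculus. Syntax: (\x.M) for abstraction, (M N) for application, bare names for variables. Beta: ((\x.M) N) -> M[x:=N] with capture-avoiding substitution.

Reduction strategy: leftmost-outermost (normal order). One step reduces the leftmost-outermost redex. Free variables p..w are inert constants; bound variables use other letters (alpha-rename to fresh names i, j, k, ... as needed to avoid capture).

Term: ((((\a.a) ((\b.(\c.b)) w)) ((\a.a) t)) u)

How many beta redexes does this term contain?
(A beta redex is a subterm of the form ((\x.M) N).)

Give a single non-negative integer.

Answer: 3

Derivation:
Term: ((((\a.a) ((\b.(\c.b)) w)) ((\a.a) t)) u)
  Redex: ((\a.a) ((\b.(\c.b)) w))
  Redex: ((\b.(\c.b)) w)
  Redex: ((\a.a) t)
Total redexes: 3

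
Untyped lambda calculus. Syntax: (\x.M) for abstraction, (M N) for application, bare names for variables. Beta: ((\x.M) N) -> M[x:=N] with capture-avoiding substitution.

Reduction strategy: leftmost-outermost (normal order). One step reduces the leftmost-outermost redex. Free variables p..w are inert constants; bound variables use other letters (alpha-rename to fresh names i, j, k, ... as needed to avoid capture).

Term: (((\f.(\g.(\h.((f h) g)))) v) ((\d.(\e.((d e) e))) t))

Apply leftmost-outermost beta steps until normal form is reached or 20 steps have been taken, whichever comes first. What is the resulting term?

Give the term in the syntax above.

Step 0: (((\f.(\g.(\h.((f h) g)))) v) ((\d.(\e.((d e) e))) t))
Step 1: ((\g.(\h.((v h) g))) ((\d.(\e.((d e) e))) t))
Step 2: (\h.((v h) ((\d.(\e.((d e) e))) t)))
Step 3: (\h.((v h) (\e.((t e) e))))

Answer: (\h.((v h) (\e.((t e) e))))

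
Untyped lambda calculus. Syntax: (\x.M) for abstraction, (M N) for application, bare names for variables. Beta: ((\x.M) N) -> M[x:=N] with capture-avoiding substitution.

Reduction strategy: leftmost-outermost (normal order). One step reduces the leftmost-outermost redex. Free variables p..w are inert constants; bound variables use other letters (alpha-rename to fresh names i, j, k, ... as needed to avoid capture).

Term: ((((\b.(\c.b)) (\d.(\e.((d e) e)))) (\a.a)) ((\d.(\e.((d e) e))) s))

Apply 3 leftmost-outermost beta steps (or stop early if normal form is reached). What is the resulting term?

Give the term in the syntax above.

Answer: (\e.((((\d.(\e.((d e) e))) s) e) e))

Derivation:
Step 0: ((((\b.(\c.b)) (\d.(\e.((d e) e)))) (\a.a)) ((\d.(\e.((d e) e))) s))
Step 1: (((\c.(\d.(\e.((d e) e)))) (\a.a)) ((\d.(\e.((d e) e))) s))
Step 2: ((\d.(\e.((d e) e))) ((\d.(\e.((d e) e))) s))
Step 3: (\e.((((\d.(\e.((d e) e))) s) e) e))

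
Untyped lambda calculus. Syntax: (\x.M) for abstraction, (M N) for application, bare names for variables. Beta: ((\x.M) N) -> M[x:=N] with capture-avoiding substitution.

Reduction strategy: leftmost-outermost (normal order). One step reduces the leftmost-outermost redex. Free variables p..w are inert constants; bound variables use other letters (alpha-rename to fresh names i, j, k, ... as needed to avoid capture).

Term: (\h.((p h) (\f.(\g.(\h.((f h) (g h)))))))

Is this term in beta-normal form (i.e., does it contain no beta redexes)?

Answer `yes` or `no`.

Term: (\h.((p h) (\f.(\g.(\h.((f h) (g h)))))))
No beta redexes found.

Answer: yes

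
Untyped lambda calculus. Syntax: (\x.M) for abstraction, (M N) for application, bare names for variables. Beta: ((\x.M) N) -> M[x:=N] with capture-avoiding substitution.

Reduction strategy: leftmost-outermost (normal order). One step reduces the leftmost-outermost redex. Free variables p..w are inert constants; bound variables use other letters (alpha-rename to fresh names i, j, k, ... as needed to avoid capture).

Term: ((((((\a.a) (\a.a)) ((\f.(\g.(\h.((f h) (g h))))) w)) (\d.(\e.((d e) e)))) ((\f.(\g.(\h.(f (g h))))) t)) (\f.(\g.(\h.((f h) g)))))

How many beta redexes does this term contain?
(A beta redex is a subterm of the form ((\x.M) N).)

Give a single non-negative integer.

Term: ((((((\a.a) (\a.a)) ((\f.(\g.(\h.((f h) (g h))))) w)) (\d.(\e.((d e) e)))) ((\f.(\g.(\h.(f (g h))))) t)) (\f.(\g.(\h.((f h) g)))))
  Redex: ((\a.a) (\a.a))
  Redex: ((\f.(\g.(\h.((f h) (g h))))) w)
  Redex: ((\f.(\g.(\h.(f (g h))))) t)
Total redexes: 3

Answer: 3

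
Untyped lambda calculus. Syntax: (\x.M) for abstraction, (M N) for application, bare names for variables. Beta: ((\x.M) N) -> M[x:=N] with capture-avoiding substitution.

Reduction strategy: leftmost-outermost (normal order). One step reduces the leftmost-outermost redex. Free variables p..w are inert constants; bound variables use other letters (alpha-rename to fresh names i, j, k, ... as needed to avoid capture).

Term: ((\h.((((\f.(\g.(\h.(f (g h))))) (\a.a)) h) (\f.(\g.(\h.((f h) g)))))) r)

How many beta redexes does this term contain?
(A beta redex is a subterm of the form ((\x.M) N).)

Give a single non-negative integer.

Answer: 2

Derivation:
Term: ((\h.((((\f.(\g.(\h.(f (g h))))) (\a.a)) h) (\f.(\g.(\h.((f h) g)))))) r)
  Redex: ((\h.((((\f.(\g.(\h.(f (g h))))) (\a.a)) h) (\f.(\g.(\h.((f h) g)))))) r)
  Redex: ((\f.(\g.(\h.(f (g h))))) (\a.a))
Total redexes: 2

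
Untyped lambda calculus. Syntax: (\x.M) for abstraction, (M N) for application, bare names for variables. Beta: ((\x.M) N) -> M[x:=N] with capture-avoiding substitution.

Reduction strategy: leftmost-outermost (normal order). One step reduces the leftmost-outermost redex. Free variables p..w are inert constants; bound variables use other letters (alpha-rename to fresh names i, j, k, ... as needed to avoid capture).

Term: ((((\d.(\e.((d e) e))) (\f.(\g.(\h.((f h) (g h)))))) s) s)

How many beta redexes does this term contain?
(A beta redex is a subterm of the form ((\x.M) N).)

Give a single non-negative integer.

Answer: 1

Derivation:
Term: ((((\d.(\e.((d e) e))) (\f.(\g.(\h.((f h) (g h)))))) s) s)
  Redex: ((\d.(\e.((d e) e))) (\f.(\g.(\h.((f h) (g h))))))
Total redexes: 1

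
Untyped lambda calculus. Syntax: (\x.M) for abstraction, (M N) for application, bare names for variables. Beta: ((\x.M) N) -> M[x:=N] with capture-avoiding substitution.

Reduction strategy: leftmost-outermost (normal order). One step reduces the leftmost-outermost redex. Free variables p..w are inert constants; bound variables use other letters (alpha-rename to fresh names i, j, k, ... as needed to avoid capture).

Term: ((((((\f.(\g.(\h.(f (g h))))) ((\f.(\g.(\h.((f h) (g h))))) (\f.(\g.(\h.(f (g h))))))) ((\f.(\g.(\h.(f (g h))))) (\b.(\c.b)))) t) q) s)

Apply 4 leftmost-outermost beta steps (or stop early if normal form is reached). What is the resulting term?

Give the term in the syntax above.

Answer: ((((\g.(\h.(((\f.(\g.(\h.(f (g h))))) h) (g h)))) (((\f.(\g.(\h.(f (g h))))) (\b.(\c.b))) t)) q) s)

Derivation:
Step 0: ((((((\f.(\g.(\h.(f (g h))))) ((\f.(\g.(\h.((f h) (g h))))) (\f.(\g.(\h.(f (g h))))))) ((\f.(\g.(\h.(f (g h))))) (\b.(\c.b)))) t) q) s)
Step 1: (((((\g.(\h.(((\f.(\g.(\h.((f h) (g h))))) (\f.(\g.(\h.(f (g h)))))) (g h)))) ((\f.(\g.(\h.(f (g h))))) (\b.(\c.b)))) t) q) s)
Step 2: ((((\h.(((\f.(\g.(\h.((f h) (g h))))) (\f.(\g.(\h.(f (g h)))))) (((\f.(\g.(\h.(f (g h))))) (\b.(\c.b))) h))) t) q) s)
Step 3: (((((\f.(\g.(\h.((f h) (g h))))) (\f.(\g.(\h.(f (g h)))))) (((\f.(\g.(\h.(f (g h))))) (\b.(\c.b))) t)) q) s)
Step 4: ((((\g.(\h.(((\f.(\g.(\h.(f (g h))))) h) (g h)))) (((\f.(\g.(\h.(f (g h))))) (\b.(\c.b))) t)) q) s)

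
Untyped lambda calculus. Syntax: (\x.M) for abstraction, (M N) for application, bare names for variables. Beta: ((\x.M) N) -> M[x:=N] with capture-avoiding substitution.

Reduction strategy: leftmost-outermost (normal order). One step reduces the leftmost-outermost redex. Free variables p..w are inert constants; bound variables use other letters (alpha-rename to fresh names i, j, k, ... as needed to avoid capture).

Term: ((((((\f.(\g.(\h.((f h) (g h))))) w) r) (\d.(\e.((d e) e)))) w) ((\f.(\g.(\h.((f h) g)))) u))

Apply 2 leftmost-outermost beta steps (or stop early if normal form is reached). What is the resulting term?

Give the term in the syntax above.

Step 0: ((((((\f.(\g.(\h.((f h) (g h))))) w) r) (\d.(\e.((d e) e)))) w) ((\f.(\g.(\h.((f h) g)))) u))
Step 1: (((((\g.(\h.((w h) (g h)))) r) (\d.(\e.((d e) e)))) w) ((\f.(\g.(\h.((f h) g)))) u))
Step 2: ((((\h.((w h) (r h))) (\d.(\e.((d e) e)))) w) ((\f.(\g.(\h.((f h) g)))) u))

Answer: ((((\h.((w h) (r h))) (\d.(\e.((d e) e)))) w) ((\f.(\g.(\h.((f h) g)))) u))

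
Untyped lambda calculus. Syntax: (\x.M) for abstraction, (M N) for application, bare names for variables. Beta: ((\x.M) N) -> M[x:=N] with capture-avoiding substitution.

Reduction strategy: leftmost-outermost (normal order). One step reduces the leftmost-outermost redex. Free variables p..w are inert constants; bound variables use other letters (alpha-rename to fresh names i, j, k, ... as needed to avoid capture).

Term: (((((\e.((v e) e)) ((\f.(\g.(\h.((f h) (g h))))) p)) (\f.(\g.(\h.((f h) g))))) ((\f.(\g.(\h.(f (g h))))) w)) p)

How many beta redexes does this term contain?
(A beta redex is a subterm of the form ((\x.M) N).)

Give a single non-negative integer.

Term: (((((\e.((v e) e)) ((\f.(\g.(\h.((f h) (g h))))) p)) (\f.(\g.(\h.((f h) g))))) ((\f.(\g.(\h.(f (g h))))) w)) p)
  Redex: ((\e.((v e) e)) ((\f.(\g.(\h.((f h) (g h))))) p))
  Redex: ((\f.(\g.(\h.((f h) (g h))))) p)
  Redex: ((\f.(\g.(\h.(f (g h))))) w)
Total redexes: 3

Answer: 3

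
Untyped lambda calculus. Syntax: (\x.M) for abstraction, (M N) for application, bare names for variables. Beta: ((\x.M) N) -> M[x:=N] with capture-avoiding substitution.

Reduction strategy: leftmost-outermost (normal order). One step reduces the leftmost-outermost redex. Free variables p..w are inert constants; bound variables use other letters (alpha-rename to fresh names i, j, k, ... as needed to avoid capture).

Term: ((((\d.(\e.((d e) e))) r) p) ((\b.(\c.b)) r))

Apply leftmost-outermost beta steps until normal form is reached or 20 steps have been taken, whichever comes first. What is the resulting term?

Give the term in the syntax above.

Step 0: ((((\d.(\e.((d e) e))) r) p) ((\b.(\c.b)) r))
Step 1: (((\e.((r e) e)) p) ((\b.(\c.b)) r))
Step 2: (((r p) p) ((\b.(\c.b)) r))
Step 3: (((r p) p) (\c.r))

Answer: (((r p) p) (\c.r))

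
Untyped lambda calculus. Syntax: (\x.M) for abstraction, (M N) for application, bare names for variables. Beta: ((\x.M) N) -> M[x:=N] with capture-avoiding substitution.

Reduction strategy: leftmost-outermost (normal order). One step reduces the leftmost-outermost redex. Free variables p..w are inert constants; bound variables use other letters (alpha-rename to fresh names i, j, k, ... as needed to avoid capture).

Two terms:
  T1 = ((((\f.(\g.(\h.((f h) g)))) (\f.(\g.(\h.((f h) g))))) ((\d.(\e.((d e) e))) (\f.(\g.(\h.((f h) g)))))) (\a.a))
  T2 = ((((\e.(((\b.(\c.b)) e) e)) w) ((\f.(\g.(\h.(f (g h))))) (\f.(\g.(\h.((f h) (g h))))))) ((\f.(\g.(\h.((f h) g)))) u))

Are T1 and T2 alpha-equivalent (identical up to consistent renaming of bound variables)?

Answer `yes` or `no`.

Answer: no

Derivation:
Term 1: ((((\f.(\g.(\h.((f h) g)))) (\f.(\g.(\h.((f h) g))))) ((\d.(\e.((d e) e))) (\f.(\g.(\h.((f h) g)))))) (\a.a))
Term 2: ((((\e.(((\b.(\c.b)) e) e)) w) ((\f.(\g.(\h.(f (g h))))) (\f.(\g.(\h.((f h) (g h))))))) ((\f.(\g.(\h.((f h) g)))) u))
Alpha-equivalence: compare structure up to binder renaming.
Result: False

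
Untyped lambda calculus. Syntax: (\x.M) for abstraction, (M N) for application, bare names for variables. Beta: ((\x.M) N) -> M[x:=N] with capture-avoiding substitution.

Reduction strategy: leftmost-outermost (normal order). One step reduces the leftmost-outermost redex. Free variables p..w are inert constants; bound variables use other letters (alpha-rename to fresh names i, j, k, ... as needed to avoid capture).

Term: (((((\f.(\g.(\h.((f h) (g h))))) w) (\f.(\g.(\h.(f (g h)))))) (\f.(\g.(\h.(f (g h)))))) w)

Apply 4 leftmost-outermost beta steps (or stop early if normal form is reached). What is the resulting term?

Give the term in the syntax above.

Step 0: (((((\f.(\g.(\h.((f h) (g h))))) w) (\f.(\g.(\h.(f (g h)))))) (\f.(\g.(\h.(f (g h)))))) w)
Step 1: ((((\g.(\h.((w h) (g h)))) (\f.(\g.(\h.(f (g h)))))) (\f.(\g.(\h.(f (g h)))))) w)
Step 2: (((\h.((w h) ((\f.(\g.(\h.(f (g h))))) h))) (\f.(\g.(\h.(f (g h)))))) w)
Step 3: (((w (\f.(\g.(\h.(f (g h)))))) ((\f.(\g.(\h.(f (g h))))) (\f.(\g.(\h.(f (g h))))))) w)
Step 4: (((w (\f.(\g.(\h.(f (g h)))))) (\g.(\h.((\f.(\g.(\h.(f (g h))))) (g h))))) w)

Answer: (((w (\f.(\g.(\h.(f (g h)))))) (\g.(\h.((\f.(\g.(\h.(f (g h))))) (g h))))) w)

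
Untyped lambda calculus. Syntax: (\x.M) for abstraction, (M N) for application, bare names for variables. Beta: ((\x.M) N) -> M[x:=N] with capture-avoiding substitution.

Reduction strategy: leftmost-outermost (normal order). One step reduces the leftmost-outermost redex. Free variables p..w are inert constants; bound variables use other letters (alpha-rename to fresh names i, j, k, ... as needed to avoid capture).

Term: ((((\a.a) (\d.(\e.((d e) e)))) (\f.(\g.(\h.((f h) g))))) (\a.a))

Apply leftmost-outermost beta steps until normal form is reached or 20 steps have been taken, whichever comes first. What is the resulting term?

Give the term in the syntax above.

Answer: (\h.(h (\a.a)))

Derivation:
Step 0: ((((\a.a) (\d.(\e.((d e) e)))) (\f.(\g.(\h.((f h) g))))) (\a.a))
Step 1: (((\d.(\e.((d e) e))) (\f.(\g.(\h.((f h) g))))) (\a.a))
Step 2: ((\e.(((\f.(\g.(\h.((f h) g)))) e) e)) (\a.a))
Step 3: (((\f.(\g.(\h.((f h) g)))) (\a.a)) (\a.a))
Step 4: ((\g.(\h.(((\a.a) h) g))) (\a.a))
Step 5: (\h.(((\a.a) h) (\a.a)))
Step 6: (\h.(h (\a.a)))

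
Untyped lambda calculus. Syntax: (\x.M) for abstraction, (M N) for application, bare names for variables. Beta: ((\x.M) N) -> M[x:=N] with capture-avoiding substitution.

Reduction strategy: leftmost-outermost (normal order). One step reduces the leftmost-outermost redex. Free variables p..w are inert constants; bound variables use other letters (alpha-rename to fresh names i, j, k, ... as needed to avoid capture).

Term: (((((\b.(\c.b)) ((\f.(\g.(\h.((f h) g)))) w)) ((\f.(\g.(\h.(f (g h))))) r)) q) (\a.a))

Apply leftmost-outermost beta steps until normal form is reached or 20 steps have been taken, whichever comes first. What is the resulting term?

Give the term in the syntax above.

Step 0: (((((\b.(\c.b)) ((\f.(\g.(\h.((f h) g)))) w)) ((\f.(\g.(\h.(f (g h))))) r)) q) (\a.a))
Step 1: ((((\c.((\f.(\g.(\h.((f h) g)))) w)) ((\f.(\g.(\h.(f (g h))))) r)) q) (\a.a))
Step 2: ((((\f.(\g.(\h.((f h) g)))) w) q) (\a.a))
Step 3: (((\g.(\h.((w h) g))) q) (\a.a))
Step 4: ((\h.((w h) q)) (\a.a))
Step 5: ((w (\a.a)) q)

Answer: ((w (\a.a)) q)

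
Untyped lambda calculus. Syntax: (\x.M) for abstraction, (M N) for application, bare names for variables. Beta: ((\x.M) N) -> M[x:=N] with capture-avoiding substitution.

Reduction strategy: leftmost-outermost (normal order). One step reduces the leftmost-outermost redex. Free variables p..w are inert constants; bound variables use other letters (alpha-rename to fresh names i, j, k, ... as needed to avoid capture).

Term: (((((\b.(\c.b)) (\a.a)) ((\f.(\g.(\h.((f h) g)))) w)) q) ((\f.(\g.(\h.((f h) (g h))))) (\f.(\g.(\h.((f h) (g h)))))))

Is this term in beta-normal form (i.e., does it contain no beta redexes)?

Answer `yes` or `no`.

Answer: no

Derivation:
Term: (((((\b.(\c.b)) (\a.a)) ((\f.(\g.(\h.((f h) g)))) w)) q) ((\f.(\g.(\h.((f h) (g h))))) (\f.(\g.(\h.((f h) (g h)))))))
Found 3 beta redex(es).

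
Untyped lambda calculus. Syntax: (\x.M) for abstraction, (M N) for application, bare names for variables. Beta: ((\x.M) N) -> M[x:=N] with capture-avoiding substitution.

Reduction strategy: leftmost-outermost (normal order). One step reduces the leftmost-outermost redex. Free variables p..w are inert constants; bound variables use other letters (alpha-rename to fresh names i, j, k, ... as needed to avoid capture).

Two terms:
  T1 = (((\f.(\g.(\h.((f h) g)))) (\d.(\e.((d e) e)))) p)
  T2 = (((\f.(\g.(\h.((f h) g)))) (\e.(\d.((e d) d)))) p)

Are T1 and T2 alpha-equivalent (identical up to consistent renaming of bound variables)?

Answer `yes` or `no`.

Answer: yes

Derivation:
Term 1: (((\f.(\g.(\h.((f h) g)))) (\d.(\e.((d e) e)))) p)
Term 2: (((\f.(\g.(\h.((f h) g)))) (\e.(\d.((e d) d)))) p)
Alpha-equivalence: compare structure up to binder renaming.
Result: True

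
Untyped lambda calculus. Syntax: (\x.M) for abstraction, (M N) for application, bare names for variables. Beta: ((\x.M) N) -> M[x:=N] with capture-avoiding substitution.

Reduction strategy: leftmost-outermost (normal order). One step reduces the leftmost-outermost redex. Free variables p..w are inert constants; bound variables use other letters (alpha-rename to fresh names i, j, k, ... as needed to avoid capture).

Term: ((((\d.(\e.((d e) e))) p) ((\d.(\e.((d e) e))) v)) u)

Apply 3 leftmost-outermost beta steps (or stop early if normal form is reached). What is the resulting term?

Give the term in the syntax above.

Answer: (((p (\e.((v e) e))) ((\d.(\e.((d e) e))) v)) u)

Derivation:
Step 0: ((((\d.(\e.((d e) e))) p) ((\d.(\e.((d e) e))) v)) u)
Step 1: (((\e.((p e) e)) ((\d.(\e.((d e) e))) v)) u)
Step 2: (((p ((\d.(\e.((d e) e))) v)) ((\d.(\e.((d e) e))) v)) u)
Step 3: (((p (\e.((v e) e))) ((\d.(\e.((d e) e))) v)) u)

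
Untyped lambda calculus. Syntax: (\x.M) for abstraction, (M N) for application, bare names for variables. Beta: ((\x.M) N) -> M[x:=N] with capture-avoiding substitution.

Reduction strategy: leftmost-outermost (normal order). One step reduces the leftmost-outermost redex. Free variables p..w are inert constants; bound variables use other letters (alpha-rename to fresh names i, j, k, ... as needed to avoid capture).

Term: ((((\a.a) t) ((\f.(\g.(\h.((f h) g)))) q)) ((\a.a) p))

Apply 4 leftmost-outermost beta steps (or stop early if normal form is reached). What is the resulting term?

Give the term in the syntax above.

Answer: ((t (\g.(\h.((q h) g)))) p)

Derivation:
Step 0: ((((\a.a) t) ((\f.(\g.(\h.((f h) g)))) q)) ((\a.a) p))
Step 1: ((t ((\f.(\g.(\h.((f h) g)))) q)) ((\a.a) p))
Step 2: ((t (\g.(\h.((q h) g)))) ((\a.a) p))
Step 3: ((t (\g.(\h.((q h) g)))) p)
Step 4: (normal form reached)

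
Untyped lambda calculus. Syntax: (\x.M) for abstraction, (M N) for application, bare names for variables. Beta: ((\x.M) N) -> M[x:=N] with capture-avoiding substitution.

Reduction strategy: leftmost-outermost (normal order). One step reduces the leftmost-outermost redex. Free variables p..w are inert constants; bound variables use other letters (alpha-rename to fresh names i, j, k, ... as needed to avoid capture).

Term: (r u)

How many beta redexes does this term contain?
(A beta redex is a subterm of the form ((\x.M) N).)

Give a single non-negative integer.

Term: (r u)
  (no redexes)
Total redexes: 0

Answer: 0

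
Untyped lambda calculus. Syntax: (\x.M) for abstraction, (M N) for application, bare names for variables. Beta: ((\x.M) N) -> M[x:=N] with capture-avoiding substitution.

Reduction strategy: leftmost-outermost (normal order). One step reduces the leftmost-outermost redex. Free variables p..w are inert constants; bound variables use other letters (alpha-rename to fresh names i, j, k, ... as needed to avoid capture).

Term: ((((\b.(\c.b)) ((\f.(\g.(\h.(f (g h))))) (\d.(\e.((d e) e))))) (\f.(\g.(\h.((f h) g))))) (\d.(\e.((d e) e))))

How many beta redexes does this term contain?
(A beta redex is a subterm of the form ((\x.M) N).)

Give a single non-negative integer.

Term: ((((\b.(\c.b)) ((\f.(\g.(\h.(f (g h))))) (\d.(\e.((d e) e))))) (\f.(\g.(\h.((f h) g))))) (\d.(\e.((d e) e))))
  Redex: ((\b.(\c.b)) ((\f.(\g.(\h.(f (g h))))) (\d.(\e.((d e) e)))))
  Redex: ((\f.(\g.(\h.(f (g h))))) (\d.(\e.((d e) e))))
Total redexes: 2

Answer: 2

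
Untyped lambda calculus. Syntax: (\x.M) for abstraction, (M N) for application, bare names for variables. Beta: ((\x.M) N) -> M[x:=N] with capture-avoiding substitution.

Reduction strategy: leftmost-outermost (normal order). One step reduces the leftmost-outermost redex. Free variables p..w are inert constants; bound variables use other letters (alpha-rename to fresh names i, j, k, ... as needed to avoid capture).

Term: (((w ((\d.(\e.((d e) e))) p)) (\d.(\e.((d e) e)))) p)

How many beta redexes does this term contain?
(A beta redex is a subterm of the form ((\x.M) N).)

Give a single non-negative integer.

Answer: 1

Derivation:
Term: (((w ((\d.(\e.((d e) e))) p)) (\d.(\e.((d e) e)))) p)
  Redex: ((\d.(\e.((d e) e))) p)
Total redexes: 1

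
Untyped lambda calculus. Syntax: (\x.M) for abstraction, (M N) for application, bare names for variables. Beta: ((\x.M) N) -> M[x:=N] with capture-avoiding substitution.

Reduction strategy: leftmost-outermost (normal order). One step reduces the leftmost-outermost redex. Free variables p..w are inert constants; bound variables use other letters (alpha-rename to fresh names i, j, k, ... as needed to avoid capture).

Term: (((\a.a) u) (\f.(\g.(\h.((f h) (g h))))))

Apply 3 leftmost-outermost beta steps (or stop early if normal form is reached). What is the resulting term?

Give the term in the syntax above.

Step 0: (((\a.a) u) (\f.(\g.(\h.((f h) (g h))))))
Step 1: (u (\f.(\g.(\h.((f h) (g h))))))
Step 2: (normal form reached)

Answer: (u (\f.(\g.(\h.((f h) (g h))))))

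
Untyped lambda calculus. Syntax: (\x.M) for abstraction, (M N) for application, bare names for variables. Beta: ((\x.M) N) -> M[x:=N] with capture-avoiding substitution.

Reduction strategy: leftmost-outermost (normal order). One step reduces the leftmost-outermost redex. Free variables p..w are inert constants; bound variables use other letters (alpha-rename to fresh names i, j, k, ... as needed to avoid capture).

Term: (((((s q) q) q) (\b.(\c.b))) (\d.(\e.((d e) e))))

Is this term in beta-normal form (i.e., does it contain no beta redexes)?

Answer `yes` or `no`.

Answer: yes

Derivation:
Term: (((((s q) q) q) (\b.(\c.b))) (\d.(\e.((d e) e))))
No beta redexes found.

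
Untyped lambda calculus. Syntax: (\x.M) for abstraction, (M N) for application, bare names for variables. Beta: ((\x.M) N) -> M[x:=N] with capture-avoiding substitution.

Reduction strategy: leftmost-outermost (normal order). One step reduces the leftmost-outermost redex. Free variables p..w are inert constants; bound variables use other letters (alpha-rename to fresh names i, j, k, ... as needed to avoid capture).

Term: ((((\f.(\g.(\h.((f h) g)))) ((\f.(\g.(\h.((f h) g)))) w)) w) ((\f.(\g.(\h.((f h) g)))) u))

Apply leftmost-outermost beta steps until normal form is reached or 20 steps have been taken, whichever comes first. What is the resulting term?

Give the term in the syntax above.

Answer: ((w w) (\g.(\h.((u h) g))))

Derivation:
Step 0: ((((\f.(\g.(\h.((f h) g)))) ((\f.(\g.(\h.((f h) g)))) w)) w) ((\f.(\g.(\h.((f h) g)))) u))
Step 1: (((\g.(\h.((((\f.(\g.(\h.((f h) g)))) w) h) g))) w) ((\f.(\g.(\h.((f h) g)))) u))
Step 2: ((\h.((((\f.(\g.(\h.((f h) g)))) w) h) w)) ((\f.(\g.(\h.((f h) g)))) u))
Step 3: ((((\f.(\g.(\h.((f h) g)))) w) ((\f.(\g.(\h.((f h) g)))) u)) w)
Step 4: (((\g.(\h.((w h) g))) ((\f.(\g.(\h.((f h) g)))) u)) w)
Step 5: ((\h.((w h) ((\f.(\g.(\h.((f h) g)))) u))) w)
Step 6: ((w w) ((\f.(\g.(\h.((f h) g)))) u))
Step 7: ((w w) (\g.(\h.((u h) g))))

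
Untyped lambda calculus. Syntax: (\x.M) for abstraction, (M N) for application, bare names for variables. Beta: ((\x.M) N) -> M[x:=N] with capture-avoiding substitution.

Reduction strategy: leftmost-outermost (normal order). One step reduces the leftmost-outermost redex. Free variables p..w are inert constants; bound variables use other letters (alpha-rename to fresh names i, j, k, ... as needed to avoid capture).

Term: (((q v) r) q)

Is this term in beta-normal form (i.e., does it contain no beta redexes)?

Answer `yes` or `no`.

Term: (((q v) r) q)
No beta redexes found.

Answer: yes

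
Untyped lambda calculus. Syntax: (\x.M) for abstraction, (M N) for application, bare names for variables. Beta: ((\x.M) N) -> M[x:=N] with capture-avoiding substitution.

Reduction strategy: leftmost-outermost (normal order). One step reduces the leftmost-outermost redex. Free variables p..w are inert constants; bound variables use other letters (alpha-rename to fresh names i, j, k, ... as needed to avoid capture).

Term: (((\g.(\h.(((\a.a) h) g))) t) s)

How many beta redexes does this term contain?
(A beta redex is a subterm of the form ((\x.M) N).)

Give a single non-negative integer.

Term: (((\g.(\h.(((\a.a) h) g))) t) s)
  Redex: ((\g.(\h.(((\a.a) h) g))) t)
  Redex: ((\a.a) h)
Total redexes: 2

Answer: 2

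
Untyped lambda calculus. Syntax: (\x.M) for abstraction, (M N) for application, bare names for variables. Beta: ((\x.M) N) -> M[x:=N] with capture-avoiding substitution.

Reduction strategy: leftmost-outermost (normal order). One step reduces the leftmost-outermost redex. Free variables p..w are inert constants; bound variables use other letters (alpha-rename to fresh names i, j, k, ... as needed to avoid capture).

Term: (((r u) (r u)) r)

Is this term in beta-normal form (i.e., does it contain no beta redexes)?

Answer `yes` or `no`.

Term: (((r u) (r u)) r)
No beta redexes found.

Answer: yes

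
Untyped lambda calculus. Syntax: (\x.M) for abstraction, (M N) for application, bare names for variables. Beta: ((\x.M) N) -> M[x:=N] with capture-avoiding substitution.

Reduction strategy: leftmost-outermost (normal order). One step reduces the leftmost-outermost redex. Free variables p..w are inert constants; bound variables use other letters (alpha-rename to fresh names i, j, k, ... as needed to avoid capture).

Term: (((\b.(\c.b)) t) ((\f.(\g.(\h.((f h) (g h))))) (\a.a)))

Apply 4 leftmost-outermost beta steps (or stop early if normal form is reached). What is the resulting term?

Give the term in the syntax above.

Answer: t

Derivation:
Step 0: (((\b.(\c.b)) t) ((\f.(\g.(\h.((f h) (g h))))) (\a.a)))
Step 1: ((\c.t) ((\f.(\g.(\h.((f h) (g h))))) (\a.a)))
Step 2: t
Step 3: (normal form reached)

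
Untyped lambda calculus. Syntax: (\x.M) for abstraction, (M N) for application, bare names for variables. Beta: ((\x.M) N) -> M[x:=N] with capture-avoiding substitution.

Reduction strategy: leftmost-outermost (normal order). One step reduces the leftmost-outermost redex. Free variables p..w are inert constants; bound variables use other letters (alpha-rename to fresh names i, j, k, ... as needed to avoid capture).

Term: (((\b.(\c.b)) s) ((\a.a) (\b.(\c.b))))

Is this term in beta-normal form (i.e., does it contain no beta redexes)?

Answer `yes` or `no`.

Term: (((\b.(\c.b)) s) ((\a.a) (\b.(\c.b))))
Found 2 beta redex(es).

Answer: no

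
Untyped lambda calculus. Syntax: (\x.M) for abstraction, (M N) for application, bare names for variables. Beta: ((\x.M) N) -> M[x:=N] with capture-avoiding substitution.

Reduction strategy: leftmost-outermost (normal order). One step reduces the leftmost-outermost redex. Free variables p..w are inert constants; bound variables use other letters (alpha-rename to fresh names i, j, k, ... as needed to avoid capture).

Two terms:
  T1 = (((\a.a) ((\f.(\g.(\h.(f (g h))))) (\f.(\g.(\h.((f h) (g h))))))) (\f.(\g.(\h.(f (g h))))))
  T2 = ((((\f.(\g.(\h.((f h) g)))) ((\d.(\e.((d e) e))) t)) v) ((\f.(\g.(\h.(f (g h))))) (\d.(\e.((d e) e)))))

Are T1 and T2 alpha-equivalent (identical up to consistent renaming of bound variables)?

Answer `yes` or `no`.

Answer: no

Derivation:
Term 1: (((\a.a) ((\f.(\g.(\h.(f (g h))))) (\f.(\g.(\h.((f h) (g h))))))) (\f.(\g.(\h.(f (g h))))))
Term 2: ((((\f.(\g.(\h.((f h) g)))) ((\d.(\e.((d e) e))) t)) v) ((\f.(\g.(\h.(f (g h))))) (\d.(\e.((d e) e)))))
Alpha-equivalence: compare structure up to binder renaming.
Result: False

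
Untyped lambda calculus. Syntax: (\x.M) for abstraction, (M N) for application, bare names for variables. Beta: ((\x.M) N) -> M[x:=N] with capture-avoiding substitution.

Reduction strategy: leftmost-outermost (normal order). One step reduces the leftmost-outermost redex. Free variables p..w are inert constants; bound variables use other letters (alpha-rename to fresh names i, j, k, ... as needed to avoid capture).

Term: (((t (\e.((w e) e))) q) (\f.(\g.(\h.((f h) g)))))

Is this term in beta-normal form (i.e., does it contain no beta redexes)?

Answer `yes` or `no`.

Term: (((t (\e.((w e) e))) q) (\f.(\g.(\h.((f h) g)))))
No beta redexes found.

Answer: yes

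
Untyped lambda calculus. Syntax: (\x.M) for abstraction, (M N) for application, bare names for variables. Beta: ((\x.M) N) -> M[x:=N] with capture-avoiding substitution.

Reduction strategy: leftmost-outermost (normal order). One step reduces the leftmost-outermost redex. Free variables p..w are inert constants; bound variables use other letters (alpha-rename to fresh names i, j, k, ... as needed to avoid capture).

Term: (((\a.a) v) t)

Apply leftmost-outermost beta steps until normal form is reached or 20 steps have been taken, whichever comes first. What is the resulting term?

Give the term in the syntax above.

Answer: (v t)

Derivation:
Step 0: (((\a.a) v) t)
Step 1: (v t)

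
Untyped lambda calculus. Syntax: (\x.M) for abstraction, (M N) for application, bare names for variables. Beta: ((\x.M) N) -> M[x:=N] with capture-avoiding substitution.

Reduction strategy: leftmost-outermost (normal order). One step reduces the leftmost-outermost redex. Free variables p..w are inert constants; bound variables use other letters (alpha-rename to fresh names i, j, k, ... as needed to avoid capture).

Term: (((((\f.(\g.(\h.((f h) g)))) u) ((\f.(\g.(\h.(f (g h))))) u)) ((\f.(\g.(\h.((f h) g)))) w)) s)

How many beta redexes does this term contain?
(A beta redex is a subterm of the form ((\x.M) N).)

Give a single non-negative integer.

Term: (((((\f.(\g.(\h.((f h) g)))) u) ((\f.(\g.(\h.(f (g h))))) u)) ((\f.(\g.(\h.((f h) g)))) w)) s)
  Redex: ((\f.(\g.(\h.((f h) g)))) u)
  Redex: ((\f.(\g.(\h.(f (g h))))) u)
  Redex: ((\f.(\g.(\h.((f h) g)))) w)
Total redexes: 3

Answer: 3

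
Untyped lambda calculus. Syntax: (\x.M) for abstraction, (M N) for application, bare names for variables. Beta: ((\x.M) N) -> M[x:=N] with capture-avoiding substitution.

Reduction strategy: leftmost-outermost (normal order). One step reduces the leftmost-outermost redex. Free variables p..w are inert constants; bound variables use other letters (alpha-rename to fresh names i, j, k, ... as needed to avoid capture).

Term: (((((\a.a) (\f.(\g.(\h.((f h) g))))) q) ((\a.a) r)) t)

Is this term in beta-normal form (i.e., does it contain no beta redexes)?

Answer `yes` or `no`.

Term: (((((\a.a) (\f.(\g.(\h.((f h) g))))) q) ((\a.a) r)) t)
Found 2 beta redex(es).

Answer: no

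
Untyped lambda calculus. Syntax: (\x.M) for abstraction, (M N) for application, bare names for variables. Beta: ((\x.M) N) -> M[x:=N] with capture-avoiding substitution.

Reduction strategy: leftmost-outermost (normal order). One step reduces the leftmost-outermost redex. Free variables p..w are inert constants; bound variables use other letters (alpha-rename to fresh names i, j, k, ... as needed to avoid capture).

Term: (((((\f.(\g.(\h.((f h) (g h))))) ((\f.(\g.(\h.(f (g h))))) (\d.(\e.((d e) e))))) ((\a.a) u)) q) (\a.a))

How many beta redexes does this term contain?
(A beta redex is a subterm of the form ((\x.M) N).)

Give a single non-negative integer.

Term: (((((\f.(\g.(\h.((f h) (g h))))) ((\f.(\g.(\h.(f (g h))))) (\d.(\e.((d e) e))))) ((\a.a) u)) q) (\a.a))
  Redex: ((\f.(\g.(\h.((f h) (g h))))) ((\f.(\g.(\h.(f (g h))))) (\d.(\e.((d e) e)))))
  Redex: ((\f.(\g.(\h.(f (g h))))) (\d.(\e.((d e) e))))
  Redex: ((\a.a) u)
Total redexes: 3

Answer: 3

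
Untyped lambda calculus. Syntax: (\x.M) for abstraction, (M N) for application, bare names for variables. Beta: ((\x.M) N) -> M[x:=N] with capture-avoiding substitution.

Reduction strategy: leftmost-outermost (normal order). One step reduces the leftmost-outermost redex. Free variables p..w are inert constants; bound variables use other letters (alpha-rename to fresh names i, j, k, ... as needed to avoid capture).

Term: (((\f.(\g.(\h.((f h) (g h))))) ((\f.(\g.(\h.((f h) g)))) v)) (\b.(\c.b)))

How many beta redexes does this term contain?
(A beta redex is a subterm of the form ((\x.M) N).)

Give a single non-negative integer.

Answer: 2

Derivation:
Term: (((\f.(\g.(\h.((f h) (g h))))) ((\f.(\g.(\h.((f h) g)))) v)) (\b.(\c.b)))
  Redex: ((\f.(\g.(\h.((f h) (g h))))) ((\f.(\g.(\h.((f h) g)))) v))
  Redex: ((\f.(\g.(\h.((f h) g)))) v)
Total redexes: 2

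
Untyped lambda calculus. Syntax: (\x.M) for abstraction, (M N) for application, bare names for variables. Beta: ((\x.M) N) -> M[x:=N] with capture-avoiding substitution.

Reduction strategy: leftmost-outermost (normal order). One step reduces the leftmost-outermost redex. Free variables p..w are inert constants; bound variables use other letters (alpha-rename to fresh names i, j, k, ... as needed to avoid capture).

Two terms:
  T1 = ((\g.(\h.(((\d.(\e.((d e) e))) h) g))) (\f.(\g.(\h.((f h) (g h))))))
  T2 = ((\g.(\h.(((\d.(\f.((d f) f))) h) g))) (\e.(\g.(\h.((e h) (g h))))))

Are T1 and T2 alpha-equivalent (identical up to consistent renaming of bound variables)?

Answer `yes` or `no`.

Term 1: ((\g.(\h.(((\d.(\e.((d e) e))) h) g))) (\f.(\g.(\h.((f h) (g h))))))
Term 2: ((\g.(\h.(((\d.(\f.((d f) f))) h) g))) (\e.(\g.(\h.((e h) (g h))))))
Alpha-equivalence: compare structure up to binder renaming.
Result: True

Answer: yes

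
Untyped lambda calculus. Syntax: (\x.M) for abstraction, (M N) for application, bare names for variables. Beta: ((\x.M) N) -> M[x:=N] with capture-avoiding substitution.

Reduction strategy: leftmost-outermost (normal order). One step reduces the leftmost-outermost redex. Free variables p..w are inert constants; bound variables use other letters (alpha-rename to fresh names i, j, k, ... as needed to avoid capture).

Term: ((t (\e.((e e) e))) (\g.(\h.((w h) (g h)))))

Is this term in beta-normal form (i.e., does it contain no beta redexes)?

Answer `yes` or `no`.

Answer: yes

Derivation:
Term: ((t (\e.((e e) e))) (\g.(\h.((w h) (g h)))))
No beta redexes found.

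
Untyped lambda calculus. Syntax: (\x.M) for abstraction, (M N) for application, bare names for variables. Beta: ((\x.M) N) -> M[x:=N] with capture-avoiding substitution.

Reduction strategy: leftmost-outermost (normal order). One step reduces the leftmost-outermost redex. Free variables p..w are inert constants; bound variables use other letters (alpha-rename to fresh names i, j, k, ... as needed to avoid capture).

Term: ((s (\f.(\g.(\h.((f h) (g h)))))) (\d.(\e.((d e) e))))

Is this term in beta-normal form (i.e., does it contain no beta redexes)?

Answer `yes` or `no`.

Answer: yes

Derivation:
Term: ((s (\f.(\g.(\h.((f h) (g h)))))) (\d.(\e.((d e) e))))
No beta redexes found.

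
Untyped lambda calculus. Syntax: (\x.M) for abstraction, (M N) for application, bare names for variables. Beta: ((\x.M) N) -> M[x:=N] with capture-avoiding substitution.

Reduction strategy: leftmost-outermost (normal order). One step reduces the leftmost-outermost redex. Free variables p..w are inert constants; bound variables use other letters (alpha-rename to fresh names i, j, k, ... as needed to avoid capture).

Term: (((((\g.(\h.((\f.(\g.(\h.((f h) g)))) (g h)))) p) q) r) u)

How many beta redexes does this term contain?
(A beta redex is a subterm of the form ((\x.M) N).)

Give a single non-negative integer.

Term: (((((\g.(\h.((\f.(\g.(\h.((f h) g)))) (g h)))) p) q) r) u)
  Redex: ((\g.(\h.((\f.(\g.(\h.((f h) g)))) (g h)))) p)
  Redex: ((\f.(\g.(\h.((f h) g)))) (g h))
Total redexes: 2

Answer: 2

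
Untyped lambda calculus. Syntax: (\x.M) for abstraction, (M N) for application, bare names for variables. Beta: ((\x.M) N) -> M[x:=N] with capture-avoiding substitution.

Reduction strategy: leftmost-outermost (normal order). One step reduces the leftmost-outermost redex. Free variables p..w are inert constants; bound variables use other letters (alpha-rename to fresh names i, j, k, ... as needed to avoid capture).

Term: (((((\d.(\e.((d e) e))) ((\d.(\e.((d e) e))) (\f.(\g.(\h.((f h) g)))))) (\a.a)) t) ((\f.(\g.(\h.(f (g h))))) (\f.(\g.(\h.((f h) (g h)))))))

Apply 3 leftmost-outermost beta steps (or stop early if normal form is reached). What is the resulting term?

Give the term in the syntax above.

Step 0: (((((\d.(\e.((d e) e))) ((\d.(\e.((d e) e))) (\f.(\g.(\h.((f h) g)))))) (\a.a)) t) ((\f.(\g.(\h.(f (g h))))) (\f.(\g.(\h.((f h) (g h)))))))
Step 1: ((((\e.((((\d.(\e.((d e) e))) (\f.(\g.(\h.((f h) g))))) e) e)) (\a.a)) t) ((\f.(\g.(\h.(f (g h))))) (\f.(\g.(\h.((f h) (g h)))))))
Step 2: ((((((\d.(\e.((d e) e))) (\f.(\g.(\h.((f h) g))))) (\a.a)) (\a.a)) t) ((\f.(\g.(\h.(f (g h))))) (\f.(\g.(\h.((f h) (g h)))))))
Step 3: (((((\e.(((\f.(\g.(\h.((f h) g)))) e) e)) (\a.a)) (\a.a)) t) ((\f.(\g.(\h.(f (g h))))) (\f.(\g.(\h.((f h) (g h)))))))

Answer: (((((\e.(((\f.(\g.(\h.((f h) g)))) e) e)) (\a.a)) (\a.a)) t) ((\f.(\g.(\h.(f (g h))))) (\f.(\g.(\h.((f h) (g h)))))))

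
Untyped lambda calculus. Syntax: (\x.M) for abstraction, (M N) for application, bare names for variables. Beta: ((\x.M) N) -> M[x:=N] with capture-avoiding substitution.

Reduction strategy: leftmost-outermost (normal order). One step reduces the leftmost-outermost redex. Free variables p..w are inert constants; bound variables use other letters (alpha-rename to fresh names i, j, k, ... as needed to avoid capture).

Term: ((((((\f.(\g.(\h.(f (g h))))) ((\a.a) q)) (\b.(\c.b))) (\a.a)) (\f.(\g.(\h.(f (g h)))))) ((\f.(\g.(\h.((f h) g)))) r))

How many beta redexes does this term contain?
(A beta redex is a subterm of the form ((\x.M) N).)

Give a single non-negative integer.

Answer: 3

Derivation:
Term: ((((((\f.(\g.(\h.(f (g h))))) ((\a.a) q)) (\b.(\c.b))) (\a.a)) (\f.(\g.(\h.(f (g h)))))) ((\f.(\g.(\h.((f h) g)))) r))
  Redex: ((\f.(\g.(\h.(f (g h))))) ((\a.a) q))
  Redex: ((\a.a) q)
  Redex: ((\f.(\g.(\h.((f h) g)))) r)
Total redexes: 3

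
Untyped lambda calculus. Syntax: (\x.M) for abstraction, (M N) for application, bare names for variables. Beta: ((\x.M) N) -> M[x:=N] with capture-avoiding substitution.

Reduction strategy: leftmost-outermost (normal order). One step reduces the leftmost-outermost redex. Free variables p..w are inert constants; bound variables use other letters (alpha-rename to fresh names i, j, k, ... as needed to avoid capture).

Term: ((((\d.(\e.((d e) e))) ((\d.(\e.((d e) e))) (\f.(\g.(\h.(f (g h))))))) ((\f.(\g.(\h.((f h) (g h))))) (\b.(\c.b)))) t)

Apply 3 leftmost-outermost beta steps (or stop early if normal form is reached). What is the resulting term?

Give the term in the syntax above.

Step 0: ((((\d.(\e.((d e) e))) ((\d.(\e.((d e) e))) (\f.(\g.(\h.(f (g h))))))) ((\f.(\g.(\h.((f h) (g h))))) (\b.(\c.b)))) t)
Step 1: (((\e.((((\d.(\e.((d e) e))) (\f.(\g.(\h.(f (g h)))))) e) e)) ((\f.(\g.(\h.((f h) (g h))))) (\b.(\c.b)))) t)
Step 2: (((((\d.(\e.((d e) e))) (\f.(\g.(\h.(f (g h)))))) ((\f.(\g.(\h.((f h) (g h))))) (\b.(\c.b)))) ((\f.(\g.(\h.((f h) (g h))))) (\b.(\c.b)))) t)
Step 3: ((((\e.(((\f.(\g.(\h.(f (g h))))) e) e)) ((\f.(\g.(\h.((f h) (g h))))) (\b.(\c.b)))) ((\f.(\g.(\h.((f h) (g h))))) (\b.(\c.b)))) t)

Answer: ((((\e.(((\f.(\g.(\h.(f (g h))))) e) e)) ((\f.(\g.(\h.((f h) (g h))))) (\b.(\c.b)))) ((\f.(\g.(\h.((f h) (g h))))) (\b.(\c.b)))) t)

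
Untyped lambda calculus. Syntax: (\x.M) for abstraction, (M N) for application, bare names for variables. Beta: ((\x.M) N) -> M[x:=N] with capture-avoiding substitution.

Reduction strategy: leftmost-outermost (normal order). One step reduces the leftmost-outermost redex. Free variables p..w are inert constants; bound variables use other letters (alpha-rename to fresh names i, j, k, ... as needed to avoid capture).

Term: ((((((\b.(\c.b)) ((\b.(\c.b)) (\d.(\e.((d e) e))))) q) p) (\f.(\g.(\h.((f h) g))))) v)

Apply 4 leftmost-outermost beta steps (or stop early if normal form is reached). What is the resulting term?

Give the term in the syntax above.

Step 0: ((((((\b.(\c.b)) ((\b.(\c.b)) (\d.(\e.((d e) e))))) q) p) (\f.(\g.(\h.((f h) g))))) v)
Step 1: (((((\c.((\b.(\c.b)) (\d.(\e.((d e) e))))) q) p) (\f.(\g.(\h.((f h) g))))) v)
Step 2: (((((\b.(\c.b)) (\d.(\e.((d e) e)))) p) (\f.(\g.(\h.((f h) g))))) v)
Step 3: ((((\c.(\d.(\e.((d e) e)))) p) (\f.(\g.(\h.((f h) g))))) v)
Step 4: (((\d.(\e.((d e) e))) (\f.(\g.(\h.((f h) g))))) v)

Answer: (((\d.(\e.((d e) e))) (\f.(\g.(\h.((f h) g))))) v)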